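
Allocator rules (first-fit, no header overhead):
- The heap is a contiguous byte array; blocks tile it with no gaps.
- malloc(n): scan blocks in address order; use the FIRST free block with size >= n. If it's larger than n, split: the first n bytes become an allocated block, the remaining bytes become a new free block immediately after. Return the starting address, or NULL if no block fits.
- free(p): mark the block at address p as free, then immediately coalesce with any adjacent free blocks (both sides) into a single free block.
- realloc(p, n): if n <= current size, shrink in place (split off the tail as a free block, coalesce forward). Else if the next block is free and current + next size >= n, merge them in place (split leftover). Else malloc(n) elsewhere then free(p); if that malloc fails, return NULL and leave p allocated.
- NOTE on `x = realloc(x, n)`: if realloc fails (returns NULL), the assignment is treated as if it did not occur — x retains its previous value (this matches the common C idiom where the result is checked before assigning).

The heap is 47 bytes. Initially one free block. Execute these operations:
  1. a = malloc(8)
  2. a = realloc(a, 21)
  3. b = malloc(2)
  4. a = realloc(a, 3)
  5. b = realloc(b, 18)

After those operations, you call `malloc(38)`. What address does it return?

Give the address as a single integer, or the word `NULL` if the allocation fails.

Answer: NULL

Derivation:
Op 1: a = malloc(8) -> a = 0; heap: [0-7 ALLOC][8-46 FREE]
Op 2: a = realloc(a, 21) -> a = 0; heap: [0-20 ALLOC][21-46 FREE]
Op 3: b = malloc(2) -> b = 21; heap: [0-20 ALLOC][21-22 ALLOC][23-46 FREE]
Op 4: a = realloc(a, 3) -> a = 0; heap: [0-2 ALLOC][3-20 FREE][21-22 ALLOC][23-46 FREE]
Op 5: b = realloc(b, 18) -> b = 21; heap: [0-2 ALLOC][3-20 FREE][21-38 ALLOC][39-46 FREE]
malloc(38): first-fit scan over [0-2 ALLOC][3-20 FREE][21-38 ALLOC][39-46 FREE] -> NULL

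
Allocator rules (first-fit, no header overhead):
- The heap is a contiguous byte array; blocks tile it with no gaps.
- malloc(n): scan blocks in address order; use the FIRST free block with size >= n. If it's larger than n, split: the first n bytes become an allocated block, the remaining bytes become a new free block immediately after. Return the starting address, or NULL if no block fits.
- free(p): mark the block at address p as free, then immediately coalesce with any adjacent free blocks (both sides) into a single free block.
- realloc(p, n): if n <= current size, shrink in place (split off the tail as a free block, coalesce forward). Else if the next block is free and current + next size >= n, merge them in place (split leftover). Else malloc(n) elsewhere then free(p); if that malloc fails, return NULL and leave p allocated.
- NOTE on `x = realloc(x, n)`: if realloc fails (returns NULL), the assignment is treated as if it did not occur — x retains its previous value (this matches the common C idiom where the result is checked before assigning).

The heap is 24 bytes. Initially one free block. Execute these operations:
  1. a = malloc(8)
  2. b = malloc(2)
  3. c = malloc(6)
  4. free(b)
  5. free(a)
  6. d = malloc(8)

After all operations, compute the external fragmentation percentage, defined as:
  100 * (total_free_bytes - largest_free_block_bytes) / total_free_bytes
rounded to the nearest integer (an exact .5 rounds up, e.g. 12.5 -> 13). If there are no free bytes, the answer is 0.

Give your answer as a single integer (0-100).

Answer: 20

Derivation:
Op 1: a = malloc(8) -> a = 0; heap: [0-7 ALLOC][8-23 FREE]
Op 2: b = malloc(2) -> b = 8; heap: [0-7 ALLOC][8-9 ALLOC][10-23 FREE]
Op 3: c = malloc(6) -> c = 10; heap: [0-7 ALLOC][8-9 ALLOC][10-15 ALLOC][16-23 FREE]
Op 4: free(b) -> (freed b); heap: [0-7 ALLOC][8-9 FREE][10-15 ALLOC][16-23 FREE]
Op 5: free(a) -> (freed a); heap: [0-9 FREE][10-15 ALLOC][16-23 FREE]
Op 6: d = malloc(8) -> d = 0; heap: [0-7 ALLOC][8-9 FREE][10-15 ALLOC][16-23 FREE]
Free blocks: [2 8] total_free=10 largest=8 -> 100*(10-8)/10 = 200/10 = 20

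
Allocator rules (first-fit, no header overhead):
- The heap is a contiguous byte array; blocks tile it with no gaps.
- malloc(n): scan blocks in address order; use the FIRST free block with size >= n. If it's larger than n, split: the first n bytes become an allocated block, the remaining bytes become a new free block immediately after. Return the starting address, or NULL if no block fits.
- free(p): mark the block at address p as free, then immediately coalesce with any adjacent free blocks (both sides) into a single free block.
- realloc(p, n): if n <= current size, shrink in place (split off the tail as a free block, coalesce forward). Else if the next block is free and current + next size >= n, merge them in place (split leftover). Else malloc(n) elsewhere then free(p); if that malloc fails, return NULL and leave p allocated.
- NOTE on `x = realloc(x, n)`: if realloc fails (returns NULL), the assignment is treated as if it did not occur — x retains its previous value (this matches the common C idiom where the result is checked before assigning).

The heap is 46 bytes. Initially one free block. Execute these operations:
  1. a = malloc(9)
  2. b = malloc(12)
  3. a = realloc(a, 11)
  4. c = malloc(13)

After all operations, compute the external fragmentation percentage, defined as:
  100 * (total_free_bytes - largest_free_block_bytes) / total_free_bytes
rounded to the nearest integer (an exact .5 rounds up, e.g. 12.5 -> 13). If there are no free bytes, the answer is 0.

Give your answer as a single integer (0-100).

Answer: 10

Derivation:
Op 1: a = malloc(9) -> a = 0; heap: [0-8 ALLOC][9-45 FREE]
Op 2: b = malloc(12) -> b = 9; heap: [0-8 ALLOC][9-20 ALLOC][21-45 FREE]
Op 3: a = realloc(a, 11) -> a = 21; heap: [0-8 FREE][9-20 ALLOC][21-31 ALLOC][32-45 FREE]
Op 4: c = malloc(13) -> c = 32; heap: [0-8 FREE][9-20 ALLOC][21-31 ALLOC][32-44 ALLOC][45-45 FREE]
Free blocks: [9 1] total_free=10 largest=9 -> 100*(10-9)/10 = 100/10 = 10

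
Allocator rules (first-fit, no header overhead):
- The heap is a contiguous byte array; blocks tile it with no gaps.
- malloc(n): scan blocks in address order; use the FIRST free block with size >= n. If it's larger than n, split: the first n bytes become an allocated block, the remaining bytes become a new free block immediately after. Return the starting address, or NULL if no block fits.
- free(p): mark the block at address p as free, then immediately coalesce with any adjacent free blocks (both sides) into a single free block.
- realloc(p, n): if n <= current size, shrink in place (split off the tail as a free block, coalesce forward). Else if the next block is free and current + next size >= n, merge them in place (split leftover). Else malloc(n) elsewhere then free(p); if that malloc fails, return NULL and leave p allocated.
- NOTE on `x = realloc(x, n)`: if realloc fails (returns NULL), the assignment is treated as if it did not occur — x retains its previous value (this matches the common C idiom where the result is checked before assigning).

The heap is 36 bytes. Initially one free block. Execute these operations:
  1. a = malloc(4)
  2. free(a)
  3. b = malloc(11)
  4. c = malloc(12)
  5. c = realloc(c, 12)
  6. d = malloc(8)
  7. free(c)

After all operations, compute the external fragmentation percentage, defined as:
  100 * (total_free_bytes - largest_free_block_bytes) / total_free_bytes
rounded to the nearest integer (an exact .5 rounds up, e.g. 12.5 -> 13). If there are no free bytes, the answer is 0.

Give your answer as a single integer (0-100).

Answer: 29

Derivation:
Op 1: a = malloc(4) -> a = 0; heap: [0-3 ALLOC][4-35 FREE]
Op 2: free(a) -> (freed a); heap: [0-35 FREE]
Op 3: b = malloc(11) -> b = 0; heap: [0-10 ALLOC][11-35 FREE]
Op 4: c = malloc(12) -> c = 11; heap: [0-10 ALLOC][11-22 ALLOC][23-35 FREE]
Op 5: c = realloc(c, 12) -> c = 11; heap: [0-10 ALLOC][11-22 ALLOC][23-35 FREE]
Op 6: d = malloc(8) -> d = 23; heap: [0-10 ALLOC][11-22 ALLOC][23-30 ALLOC][31-35 FREE]
Op 7: free(c) -> (freed c); heap: [0-10 ALLOC][11-22 FREE][23-30 ALLOC][31-35 FREE]
Free blocks: [12 5] total_free=17 largest=12 -> 100*(17-12)/17 = 500/17 ≈ 29.412 -> rounds to 29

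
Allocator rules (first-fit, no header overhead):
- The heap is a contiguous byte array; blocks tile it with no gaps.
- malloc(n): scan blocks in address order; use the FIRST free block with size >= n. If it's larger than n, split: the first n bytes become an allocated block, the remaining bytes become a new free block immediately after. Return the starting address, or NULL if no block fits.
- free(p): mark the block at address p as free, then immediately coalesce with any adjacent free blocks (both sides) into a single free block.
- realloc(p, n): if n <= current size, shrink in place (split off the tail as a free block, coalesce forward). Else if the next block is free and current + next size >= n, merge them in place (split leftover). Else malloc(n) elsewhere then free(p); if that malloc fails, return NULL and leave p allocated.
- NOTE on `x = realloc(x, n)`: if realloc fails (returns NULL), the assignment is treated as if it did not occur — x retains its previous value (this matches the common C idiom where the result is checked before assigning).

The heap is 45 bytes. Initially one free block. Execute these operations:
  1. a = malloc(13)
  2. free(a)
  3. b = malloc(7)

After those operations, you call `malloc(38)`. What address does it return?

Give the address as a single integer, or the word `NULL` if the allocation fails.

Op 1: a = malloc(13) -> a = 0; heap: [0-12 ALLOC][13-44 FREE]
Op 2: free(a) -> (freed a); heap: [0-44 FREE]
Op 3: b = malloc(7) -> b = 0; heap: [0-6 ALLOC][7-44 FREE]
malloc(38): first-fit scan over [0-6 ALLOC][7-44 FREE] -> 7

Answer: 7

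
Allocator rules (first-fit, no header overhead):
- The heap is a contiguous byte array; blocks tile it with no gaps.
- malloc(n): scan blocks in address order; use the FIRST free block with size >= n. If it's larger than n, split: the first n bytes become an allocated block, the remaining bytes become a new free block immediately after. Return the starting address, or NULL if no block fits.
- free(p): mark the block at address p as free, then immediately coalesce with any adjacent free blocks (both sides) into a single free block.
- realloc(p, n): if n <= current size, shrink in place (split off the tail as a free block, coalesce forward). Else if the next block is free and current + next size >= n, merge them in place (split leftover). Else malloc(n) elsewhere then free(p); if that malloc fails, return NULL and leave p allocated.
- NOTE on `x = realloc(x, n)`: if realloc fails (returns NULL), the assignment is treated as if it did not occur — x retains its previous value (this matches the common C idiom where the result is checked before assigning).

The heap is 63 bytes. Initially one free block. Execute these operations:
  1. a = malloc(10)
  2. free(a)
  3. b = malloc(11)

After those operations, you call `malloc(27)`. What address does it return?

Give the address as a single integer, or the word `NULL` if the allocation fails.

Op 1: a = malloc(10) -> a = 0; heap: [0-9 ALLOC][10-62 FREE]
Op 2: free(a) -> (freed a); heap: [0-62 FREE]
Op 3: b = malloc(11) -> b = 0; heap: [0-10 ALLOC][11-62 FREE]
malloc(27): first-fit scan over [0-10 ALLOC][11-62 FREE] -> 11

Answer: 11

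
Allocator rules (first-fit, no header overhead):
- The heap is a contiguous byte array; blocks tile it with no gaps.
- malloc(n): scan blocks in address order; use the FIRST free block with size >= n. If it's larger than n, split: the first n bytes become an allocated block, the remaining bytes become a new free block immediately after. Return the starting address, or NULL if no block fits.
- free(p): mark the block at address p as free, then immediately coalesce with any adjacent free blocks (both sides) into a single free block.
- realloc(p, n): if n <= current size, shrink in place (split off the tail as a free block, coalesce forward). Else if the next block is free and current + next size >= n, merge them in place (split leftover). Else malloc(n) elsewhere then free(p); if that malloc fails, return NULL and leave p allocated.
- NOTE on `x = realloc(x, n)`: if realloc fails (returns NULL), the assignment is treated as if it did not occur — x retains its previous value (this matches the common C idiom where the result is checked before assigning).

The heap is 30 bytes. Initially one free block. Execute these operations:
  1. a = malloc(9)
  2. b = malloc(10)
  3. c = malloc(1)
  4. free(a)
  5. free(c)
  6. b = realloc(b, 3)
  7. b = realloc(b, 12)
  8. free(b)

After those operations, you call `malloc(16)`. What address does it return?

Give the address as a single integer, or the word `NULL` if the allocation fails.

Answer: 0

Derivation:
Op 1: a = malloc(9) -> a = 0; heap: [0-8 ALLOC][9-29 FREE]
Op 2: b = malloc(10) -> b = 9; heap: [0-8 ALLOC][9-18 ALLOC][19-29 FREE]
Op 3: c = malloc(1) -> c = 19; heap: [0-8 ALLOC][9-18 ALLOC][19-19 ALLOC][20-29 FREE]
Op 4: free(a) -> (freed a); heap: [0-8 FREE][9-18 ALLOC][19-19 ALLOC][20-29 FREE]
Op 5: free(c) -> (freed c); heap: [0-8 FREE][9-18 ALLOC][19-29 FREE]
Op 6: b = realloc(b, 3) -> b = 9; heap: [0-8 FREE][9-11 ALLOC][12-29 FREE]
Op 7: b = realloc(b, 12) -> b = 9; heap: [0-8 FREE][9-20 ALLOC][21-29 FREE]
Op 8: free(b) -> (freed b); heap: [0-29 FREE]
malloc(16): first-fit scan over [0-29 FREE] -> 0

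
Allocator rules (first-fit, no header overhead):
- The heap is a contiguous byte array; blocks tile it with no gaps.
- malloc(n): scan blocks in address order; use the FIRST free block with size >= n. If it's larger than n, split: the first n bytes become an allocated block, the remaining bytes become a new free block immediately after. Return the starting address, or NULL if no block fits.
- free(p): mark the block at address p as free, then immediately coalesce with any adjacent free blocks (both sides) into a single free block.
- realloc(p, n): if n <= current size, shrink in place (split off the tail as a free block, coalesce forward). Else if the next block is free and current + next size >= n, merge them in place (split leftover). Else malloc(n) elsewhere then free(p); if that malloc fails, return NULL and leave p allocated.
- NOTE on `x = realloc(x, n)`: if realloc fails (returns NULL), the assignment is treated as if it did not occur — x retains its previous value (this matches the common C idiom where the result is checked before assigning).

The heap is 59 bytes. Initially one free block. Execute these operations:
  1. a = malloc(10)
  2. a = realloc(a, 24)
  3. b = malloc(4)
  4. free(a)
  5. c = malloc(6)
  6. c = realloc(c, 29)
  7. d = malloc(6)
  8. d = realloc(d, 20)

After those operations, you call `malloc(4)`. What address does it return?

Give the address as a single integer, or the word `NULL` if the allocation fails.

Op 1: a = malloc(10) -> a = 0; heap: [0-9 ALLOC][10-58 FREE]
Op 2: a = realloc(a, 24) -> a = 0; heap: [0-23 ALLOC][24-58 FREE]
Op 3: b = malloc(4) -> b = 24; heap: [0-23 ALLOC][24-27 ALLOC][28-58 FREE]
Op 4: free(a) -> (freed a); heap: [0-23 FREE][24-27 ALLOC][28-58 FREE]
Op 5: c = malloc(6) -> c = 0; heap: [0-5 ALLOC][6-23 FREE][24-27 ALLOC][28-58 FREE]
Op 6: c = realloc(c, 29) -> c = 28; heap: [0-23 FREE][24-27 ALLOC][28-56 ALLOC][57-58 FREE]
Op 7: d = malloc(6) -> d = 0; heap: [0-5 ALLOC][6-23 FREE][24-27 ALLOC][28-56 ALLOC][57-58 FREE]
Op 8: d = realloc(d, 20) -> d = 0; heap: [0-19 ALLOC][20-23 FREE][24-27 ALLOC][28-56 ALLOC][57-58 FREE]
malloc(4): first-fit scan over [0-19 ALLOC][20-23 FREE][24-27 ALLOC][28-56 ALLOC][57-58 FREE] -> 20

Answer: 20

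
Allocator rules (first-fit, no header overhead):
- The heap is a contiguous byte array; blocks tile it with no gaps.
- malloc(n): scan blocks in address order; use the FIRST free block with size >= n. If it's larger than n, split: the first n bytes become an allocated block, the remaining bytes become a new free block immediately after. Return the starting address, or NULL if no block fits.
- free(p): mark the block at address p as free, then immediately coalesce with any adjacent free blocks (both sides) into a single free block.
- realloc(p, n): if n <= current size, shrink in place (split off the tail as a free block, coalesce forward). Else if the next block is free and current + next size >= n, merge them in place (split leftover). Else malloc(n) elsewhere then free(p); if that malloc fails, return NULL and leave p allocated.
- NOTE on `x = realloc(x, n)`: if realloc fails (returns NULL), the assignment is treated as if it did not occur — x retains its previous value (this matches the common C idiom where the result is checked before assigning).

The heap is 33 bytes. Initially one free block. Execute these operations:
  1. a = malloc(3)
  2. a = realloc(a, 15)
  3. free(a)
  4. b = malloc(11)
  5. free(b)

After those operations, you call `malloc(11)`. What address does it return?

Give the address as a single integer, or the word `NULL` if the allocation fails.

Answer: 0

Derivation:
Op 1: a = malloc(3) -> a = 0; heap: [0-2 ALLOC][3-32 FREE]
Op 2: a = realloc(a, 15) -> a = 0; heap: [0-14 ALLOC][15-32 FREE]
Op 3: free(a) -> (freed a); heap: [0-32 FREE]
Op 4: b = malloc(11) -> b = 0; heap: [0-10 ALLOC][11-32 FREE]
Op 5: free(b) -> (freed b); heap: [0-32 FREE]
malloc(11): first-fit scan over [0-32 FREE] -> 0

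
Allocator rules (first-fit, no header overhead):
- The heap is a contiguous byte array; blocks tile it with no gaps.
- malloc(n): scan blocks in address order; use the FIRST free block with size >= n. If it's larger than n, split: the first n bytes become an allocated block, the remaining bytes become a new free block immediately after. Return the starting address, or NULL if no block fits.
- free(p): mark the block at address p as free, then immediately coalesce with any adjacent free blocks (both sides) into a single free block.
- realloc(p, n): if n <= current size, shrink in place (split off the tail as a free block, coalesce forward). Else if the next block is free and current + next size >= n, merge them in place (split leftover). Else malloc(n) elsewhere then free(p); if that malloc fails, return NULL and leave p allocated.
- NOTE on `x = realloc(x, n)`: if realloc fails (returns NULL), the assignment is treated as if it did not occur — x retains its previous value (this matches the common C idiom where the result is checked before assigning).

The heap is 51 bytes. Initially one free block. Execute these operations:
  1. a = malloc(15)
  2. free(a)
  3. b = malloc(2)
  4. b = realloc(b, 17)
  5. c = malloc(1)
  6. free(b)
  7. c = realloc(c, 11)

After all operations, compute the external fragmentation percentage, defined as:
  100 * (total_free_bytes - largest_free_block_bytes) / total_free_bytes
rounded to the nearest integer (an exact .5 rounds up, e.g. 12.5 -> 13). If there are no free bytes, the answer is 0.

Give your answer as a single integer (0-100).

Op 1: a = malloc(15) -> a = 0; heap: [0-14 ALLOC][15-50 FREE]
Op 2: free(a) -> (freed a); heap: [0-50 FREE]
Op 3: b = malloc(2) -> b = 0; heap: [0-1 ALLOC][2-50 FREE]
Op 4: b = realloc(b, 17) -> b = 0; heap: [0-16 ALLOC][17-50 FREE]
Op 5: c = malloc(1) -> c = 17; heap: [0-16 ALLOC][17-17 ALLOC][18-50 FREE]
Op 6: free(b) -> (freed b); heap: [0-16 FREE][17-17 ALLOC][18-50 FREE]
Op 7: c = realloc(c, 11) -> c = 17; heap: [0-16 FREE][17-27 ALLOC][28-50 FREE]
Free blocks: [17 23] total_free=40 largest=23 -> 100*(40-23)/40 = 1700/40 = 42.5 -> rounds to 43

Answer: 43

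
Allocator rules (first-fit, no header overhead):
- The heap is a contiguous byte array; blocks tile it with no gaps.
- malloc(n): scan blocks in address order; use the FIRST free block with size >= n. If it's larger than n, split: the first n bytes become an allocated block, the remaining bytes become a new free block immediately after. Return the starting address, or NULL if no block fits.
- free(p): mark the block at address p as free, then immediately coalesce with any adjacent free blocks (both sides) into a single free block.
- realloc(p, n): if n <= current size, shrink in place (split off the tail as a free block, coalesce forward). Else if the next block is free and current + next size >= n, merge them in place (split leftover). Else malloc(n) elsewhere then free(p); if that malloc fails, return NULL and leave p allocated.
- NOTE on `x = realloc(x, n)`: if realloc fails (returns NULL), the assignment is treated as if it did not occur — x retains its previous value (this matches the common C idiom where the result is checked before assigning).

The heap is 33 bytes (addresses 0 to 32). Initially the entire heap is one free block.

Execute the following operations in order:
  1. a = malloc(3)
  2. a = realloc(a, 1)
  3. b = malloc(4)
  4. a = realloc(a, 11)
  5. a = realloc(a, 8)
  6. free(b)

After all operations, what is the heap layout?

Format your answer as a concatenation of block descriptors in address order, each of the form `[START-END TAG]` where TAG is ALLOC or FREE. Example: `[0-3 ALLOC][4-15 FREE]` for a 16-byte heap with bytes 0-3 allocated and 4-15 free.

Answer: [0-4 FREE][5-12 ALLOC][13-32 FREE]

Derivation:
Op 1: a = malloc(3) -> a = 0; heap: [0-2 ALLOC][3-32 FREE]
Op 2: a = realloc(a, 1) -> a = 0; heap: [0-0 ALLOC][1-32 FREE]
Op 3: b = malloc(4) -> b = 1; heap: [0-0 ALLOC][1-4 ALLOC][5-32 FREE]
Op 4: a = realloc(a, 11) -> a = 5; heap: [0-0 FREE][1-4 ALLOC][5-15 ALLOC][16-32 FREE]
Op 5: a = realloc(a, 8) -> a = 5; heap: [0-0 FREE][1-4 ALLOC][5-12 ALLOC][13-32 FREE]
Op 6: free(b) -> (freed b); heap: [0-4 FREE][5-12 ALLOC][13-32 FREE]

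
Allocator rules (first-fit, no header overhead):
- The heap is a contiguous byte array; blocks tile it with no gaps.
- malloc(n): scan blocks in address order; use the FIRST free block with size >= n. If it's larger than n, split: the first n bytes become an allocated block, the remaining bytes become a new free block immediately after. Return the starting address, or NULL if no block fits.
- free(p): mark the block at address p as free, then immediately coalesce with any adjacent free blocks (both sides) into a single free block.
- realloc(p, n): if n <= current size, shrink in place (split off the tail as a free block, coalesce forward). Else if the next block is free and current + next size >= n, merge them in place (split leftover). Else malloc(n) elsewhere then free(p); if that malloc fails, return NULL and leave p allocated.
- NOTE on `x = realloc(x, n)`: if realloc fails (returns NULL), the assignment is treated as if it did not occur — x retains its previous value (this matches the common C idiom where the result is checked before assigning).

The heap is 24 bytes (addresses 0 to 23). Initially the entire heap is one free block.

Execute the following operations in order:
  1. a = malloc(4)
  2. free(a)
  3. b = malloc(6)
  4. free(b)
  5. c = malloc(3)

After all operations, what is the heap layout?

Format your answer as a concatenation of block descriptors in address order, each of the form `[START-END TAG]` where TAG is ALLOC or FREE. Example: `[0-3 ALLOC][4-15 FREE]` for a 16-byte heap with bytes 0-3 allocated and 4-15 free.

Answer: [0-2 ALLOC][3-23 FREE]

Derivation:
Op 1: a = malloc(4) -> a = 0; heap: [0-3 ALLOC][4-23 FREE]
Op 2: free(a) -> (freed a); heap: [0-23 FREE]
Op 3: b = malloc(6) -> b = 0; heap: [0-5 ALLOC][6-23 FREE]
Op 4: free(b) -> (freed b); heap: [0-23 FREE]
Op 5: c = malloc(3) -> c = 0; heap: [0-2 ALLOC][3-23 FREE]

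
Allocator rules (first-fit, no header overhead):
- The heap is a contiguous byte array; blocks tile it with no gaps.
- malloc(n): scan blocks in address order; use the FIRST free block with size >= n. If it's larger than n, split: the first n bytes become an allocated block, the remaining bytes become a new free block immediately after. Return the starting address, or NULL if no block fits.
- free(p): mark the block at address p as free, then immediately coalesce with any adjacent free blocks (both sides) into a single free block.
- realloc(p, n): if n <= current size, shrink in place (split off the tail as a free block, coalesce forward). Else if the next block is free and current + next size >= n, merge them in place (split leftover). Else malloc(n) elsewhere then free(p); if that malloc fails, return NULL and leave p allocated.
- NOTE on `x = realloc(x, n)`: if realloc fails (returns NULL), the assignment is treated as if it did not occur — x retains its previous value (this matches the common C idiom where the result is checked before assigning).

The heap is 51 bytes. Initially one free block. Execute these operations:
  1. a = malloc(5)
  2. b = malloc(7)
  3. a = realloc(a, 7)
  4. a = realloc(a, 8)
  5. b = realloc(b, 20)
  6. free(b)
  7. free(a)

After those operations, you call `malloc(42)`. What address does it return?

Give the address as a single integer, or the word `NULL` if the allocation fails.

Answer: 0

Derivation:
Op 1: a = malloc(5) -> a = 0; heap: [0-4 ALLOC][5-50 FREE]
Op 2: b = malloc(7) -> b = 5; heap: [0-4 ALLOC][5-11 ALLOC][12-50 FREE]
Op 3: a = realloc(a, 7) -> a = 12; heap: [0-4 FREE][5-11 ALLOC][12-18 ALLOC][19-50 FREE]
Op 4: a = realloc(a, 8) -> a = 12; heap: [0-4 FREE][5-11 ALLOC][12-19 ALLOC][20-50 FREE]
Op 5: b = realloc(b, 20) -> b = 20; heap: [0-11 FREE][12-19 ALLOC][20-39 ALLOC][40-50 FREE]
Op 6: free(b) -> (freed b); heap: [0-11 FREE][12-19 ALLOC][20-50 FREE]
Op 7: free(a) -> (freed a); heap: [0-50 FREE]
malloc(42): first-fit scan over [0-50 FREE] -> 0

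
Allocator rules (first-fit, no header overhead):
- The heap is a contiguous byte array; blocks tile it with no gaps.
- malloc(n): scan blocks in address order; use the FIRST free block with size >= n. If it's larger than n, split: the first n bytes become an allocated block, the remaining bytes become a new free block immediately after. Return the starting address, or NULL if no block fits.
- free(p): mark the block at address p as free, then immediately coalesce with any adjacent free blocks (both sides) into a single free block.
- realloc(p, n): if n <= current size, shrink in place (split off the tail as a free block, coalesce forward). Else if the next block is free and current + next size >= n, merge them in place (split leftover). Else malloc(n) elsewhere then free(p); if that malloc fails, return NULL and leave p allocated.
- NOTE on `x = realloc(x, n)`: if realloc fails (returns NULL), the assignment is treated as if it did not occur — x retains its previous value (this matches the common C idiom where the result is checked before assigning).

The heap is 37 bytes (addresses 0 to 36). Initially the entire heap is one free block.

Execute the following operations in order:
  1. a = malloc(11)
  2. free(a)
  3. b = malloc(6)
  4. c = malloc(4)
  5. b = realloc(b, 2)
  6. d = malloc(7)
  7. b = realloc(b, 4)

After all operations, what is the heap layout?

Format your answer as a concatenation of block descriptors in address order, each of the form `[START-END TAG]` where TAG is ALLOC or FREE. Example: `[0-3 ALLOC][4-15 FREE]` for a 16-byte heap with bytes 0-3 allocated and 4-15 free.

Answer: [0-3 ALLOC][4-5 FREE][6-9 ALLOC][10-16 ALLOC][17-36 FREE]

Derivation:
Op 1: a = malloc(11) -> a = 0; heap: [0-10 ALLOC][11-36 FREE]
Op 2: free(a) -> (freed a); heap: [0-36 FREE]
Op 3: b = malloc(6) -> b = 0; heap: [0-5 ALLOC][6-36 FREE]
Op 4: c = malloc(4) -> c = 6; heap: [0-5 ALLOC][6-9 ALLOC][10-36 FREE]
Op 5: b = realloc(b, 2) -> b = 0; heap: [0-1 ALLOC][2-5 FREE][6-9 ALLOC][10-36 FREE]
Op 6: d = malloc(7) -> d = 10; heap: [0-1 ALLOC][2-5 FREE][6-9 ALLOC][10-16 ALLOC][17-36 FREE]
Op 7: b = realloc(b, 4) -> b = 0; heap: [0-3 ALLOC][4-5 FREE][6-9 ALLOC][10-16 ALLOC][17-36 FREE]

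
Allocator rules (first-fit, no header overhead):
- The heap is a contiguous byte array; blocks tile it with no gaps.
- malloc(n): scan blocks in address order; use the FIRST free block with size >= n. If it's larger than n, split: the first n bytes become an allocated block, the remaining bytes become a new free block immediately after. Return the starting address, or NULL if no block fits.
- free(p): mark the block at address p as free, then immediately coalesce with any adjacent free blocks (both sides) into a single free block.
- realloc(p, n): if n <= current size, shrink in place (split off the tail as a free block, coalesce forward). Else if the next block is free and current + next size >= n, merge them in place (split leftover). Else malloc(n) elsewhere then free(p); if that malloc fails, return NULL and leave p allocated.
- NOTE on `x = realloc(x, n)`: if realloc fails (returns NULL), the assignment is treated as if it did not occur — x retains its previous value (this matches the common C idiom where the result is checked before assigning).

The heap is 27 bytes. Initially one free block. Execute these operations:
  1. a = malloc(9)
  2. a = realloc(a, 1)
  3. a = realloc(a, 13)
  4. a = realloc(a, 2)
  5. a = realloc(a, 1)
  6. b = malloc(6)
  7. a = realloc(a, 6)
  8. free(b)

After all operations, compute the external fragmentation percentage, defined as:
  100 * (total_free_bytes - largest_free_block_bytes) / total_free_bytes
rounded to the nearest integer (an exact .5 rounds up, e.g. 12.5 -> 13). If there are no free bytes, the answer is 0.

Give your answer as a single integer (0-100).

Answer: 33

Derivation:
Op 1: a = malloc(9) -> a = 0; heap: [0-8 ALLOC][9-26 FREE]
Op 2: a = realloc(a, 1) -> a = 0; heap: [0-0 ALLOC][1-26 FREE]
Op 3: a = realloc(a, 13) -> a = 0; heap: [0-12 ALLOC][13-26 FREE]
Op 4: a = realloc(a, 2) -> a = 0; heap: [0-1 ALLOC][2-26 FREE]
Op 5: a = realloc(a, 1) -> a = 0; heap: [0-0 ALLOC][1-26 FREE]
Op 6: b = malloc(6) -> b = 1; heap: [0-0 ALLOC][1-6 ALLOC][7-26 FREE]
Op 7: a = realloc(a, 6) -> a = 7; heap: [0-0 FREE][1-6 ALLOC][7-12 ALLOC][13-26 FREE]
Op 8: free(b) -> (freed b); heap: [0-6 FREE][7-12 ALLOC][13-26 FREE]
Free blocks: [7 14] total_free=21 largest=14 -> 100*(21-14)/21 = 700/21 ≈ 33.333 -> rounds to 33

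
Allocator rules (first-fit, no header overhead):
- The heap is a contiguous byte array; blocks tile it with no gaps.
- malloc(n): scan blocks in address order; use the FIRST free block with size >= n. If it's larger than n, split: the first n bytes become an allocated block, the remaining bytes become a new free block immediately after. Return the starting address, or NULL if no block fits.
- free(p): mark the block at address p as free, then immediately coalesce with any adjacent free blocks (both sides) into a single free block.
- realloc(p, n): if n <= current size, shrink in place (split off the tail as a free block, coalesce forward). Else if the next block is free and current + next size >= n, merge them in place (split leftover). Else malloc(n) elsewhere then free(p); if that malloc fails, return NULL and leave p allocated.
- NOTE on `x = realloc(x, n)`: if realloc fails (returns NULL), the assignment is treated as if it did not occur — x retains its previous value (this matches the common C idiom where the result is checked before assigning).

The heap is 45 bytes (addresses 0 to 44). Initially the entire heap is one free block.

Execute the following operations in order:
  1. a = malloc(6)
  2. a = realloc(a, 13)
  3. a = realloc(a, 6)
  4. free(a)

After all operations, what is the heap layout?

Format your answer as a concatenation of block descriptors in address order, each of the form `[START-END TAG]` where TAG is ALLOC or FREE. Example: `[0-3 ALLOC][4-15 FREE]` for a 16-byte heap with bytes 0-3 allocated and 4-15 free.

Op 1: a = malloc(6) -> a = 0; heap: [0-5 ALLOC][6-44 FREE]
Op 2: a = realloc(a, 13) -> a = 0; heap: [0-12 ALLOC][13-44 FREE]
Op 3: a = realloc(a, 6) -> a = 0; heap: [0-5 ALLOC][6-44 FREE]
Op 4: free(a) -> (freed a); heap: [0-44 FREE]

Answer: [0-44 FREE]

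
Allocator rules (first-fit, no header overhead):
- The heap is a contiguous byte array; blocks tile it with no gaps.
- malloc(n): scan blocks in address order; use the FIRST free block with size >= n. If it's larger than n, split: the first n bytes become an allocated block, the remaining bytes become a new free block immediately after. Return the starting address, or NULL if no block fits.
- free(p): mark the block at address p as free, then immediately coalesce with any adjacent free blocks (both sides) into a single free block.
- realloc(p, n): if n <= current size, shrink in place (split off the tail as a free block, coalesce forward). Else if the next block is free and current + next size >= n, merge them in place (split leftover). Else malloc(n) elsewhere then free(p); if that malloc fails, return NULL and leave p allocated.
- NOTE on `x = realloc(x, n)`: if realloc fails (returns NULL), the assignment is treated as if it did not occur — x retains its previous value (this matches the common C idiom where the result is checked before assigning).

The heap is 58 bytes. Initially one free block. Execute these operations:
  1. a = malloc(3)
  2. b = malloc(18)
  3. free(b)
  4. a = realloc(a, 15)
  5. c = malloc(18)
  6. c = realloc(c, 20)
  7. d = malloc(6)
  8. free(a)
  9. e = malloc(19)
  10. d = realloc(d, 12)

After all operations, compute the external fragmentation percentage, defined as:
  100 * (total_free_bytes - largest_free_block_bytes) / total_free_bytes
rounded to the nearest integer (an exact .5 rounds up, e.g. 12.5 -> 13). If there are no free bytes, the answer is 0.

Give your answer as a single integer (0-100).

Answer: 42

Derivation:
Op 1: a = malloc(3) -> a = 0; heap: [0-2 ALLOC][3-57 FREE]
Op 2: b = malloc(18) -> b = 3; heap: [0-2 ALLOC][3-20 ALLOC][21-57 FREE]
Op 3: free(b) -> (freed b); heap: [0-2 ALLOC][3-57 FREE]
Op 4: a = realloc(a, 15) -> a = 0; heap: [0-14 ALLOC][15-57 FREE]
Op 5: c = malloc(18) -> c = 15; heap: [0-14 ALLOC][15-32 ALLOC][33-57 FREE]
Op 6: c = realloc(c, 20) -> c = 15; heap: [0-14 ALLOC][15-34 ALLOC][35-57 FREE]
Op 7: d = malloc(6) -> d = 35; heap: [0-14 ALLOC][15-34 ALLOC][35-40 ALLOC][41-57 FREE]
Op 8: free(a) -> (freed a); heap: [0-14 FREE][15-34 ALLOC][35-40 ALLOC][41-57 FREE]
Op 9: e = malloc(19) -> e = NULL; heap: [0-14 FREE][15-34 ALLOC][35-40 ALLOC][41-57 FREE]
Op 10: d = realloc(d, 12) -> d = 35; heap: [0-14 FREE][15-34 ALLOC][35-46 ALLOC][47-57 FREE]
Free blocks: [15 11] total_free=26 largest=15 -> 100*(26-15)/26 = 1100/26 ≈ 42.308 -> rounds to 42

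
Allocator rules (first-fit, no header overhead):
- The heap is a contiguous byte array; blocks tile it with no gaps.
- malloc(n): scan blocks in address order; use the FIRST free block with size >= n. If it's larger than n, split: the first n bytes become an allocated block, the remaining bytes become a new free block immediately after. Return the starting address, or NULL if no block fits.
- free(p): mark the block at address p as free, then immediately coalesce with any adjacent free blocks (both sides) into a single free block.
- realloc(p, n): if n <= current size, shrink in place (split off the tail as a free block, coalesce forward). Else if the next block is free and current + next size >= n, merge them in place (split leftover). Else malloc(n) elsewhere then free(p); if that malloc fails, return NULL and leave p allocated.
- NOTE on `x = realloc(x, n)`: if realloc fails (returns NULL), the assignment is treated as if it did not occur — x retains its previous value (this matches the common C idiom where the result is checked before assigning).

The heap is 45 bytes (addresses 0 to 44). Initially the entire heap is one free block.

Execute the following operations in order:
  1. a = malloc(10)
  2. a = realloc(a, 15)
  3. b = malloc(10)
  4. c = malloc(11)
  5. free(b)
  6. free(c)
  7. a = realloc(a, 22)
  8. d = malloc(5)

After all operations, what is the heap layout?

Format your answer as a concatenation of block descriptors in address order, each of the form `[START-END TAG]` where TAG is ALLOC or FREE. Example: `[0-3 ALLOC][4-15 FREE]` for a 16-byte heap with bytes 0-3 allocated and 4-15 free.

Op 1: a = malloc(10) -> a = 0; heap: [0-9 ALLOC][10-44 FREE]
Op 2: a = realloc(a, 15) -> a = 0; heap: [0-14 ALLOC][15-44 FREE]
Op 3: b = malloc(10) -> b = 15; heap: [0-14 ALLOC][15-24 ALLOC][25-44 FREE]
Op 4: c = malloc(11) -> c = 25; heap: [0-14 ALLOC][15-24 ALLOC][25-35 ALLOC][36-44 FREE]
Op 5: free(b) -> (freed b); heap: [0-14 ALLOC][15-24 FREE][25-35 ALLOC][36-44 FREE]
Op 6: free(c) -> (freed c); heap: [0-14 ALLOC][15-44 FREE]
Op 7: a = realloc(a, 22) -> a = 0; heap: [0-21 ALLOC][22-44 FREE]
Op 8: d = malloc(5) -> d = 22; heap: [0-21 ALLOC][22-26 ALLOC][27-44 FREE]

Answer: [0-21 ALLOC][22-26 ALLOC][27-44 FREE]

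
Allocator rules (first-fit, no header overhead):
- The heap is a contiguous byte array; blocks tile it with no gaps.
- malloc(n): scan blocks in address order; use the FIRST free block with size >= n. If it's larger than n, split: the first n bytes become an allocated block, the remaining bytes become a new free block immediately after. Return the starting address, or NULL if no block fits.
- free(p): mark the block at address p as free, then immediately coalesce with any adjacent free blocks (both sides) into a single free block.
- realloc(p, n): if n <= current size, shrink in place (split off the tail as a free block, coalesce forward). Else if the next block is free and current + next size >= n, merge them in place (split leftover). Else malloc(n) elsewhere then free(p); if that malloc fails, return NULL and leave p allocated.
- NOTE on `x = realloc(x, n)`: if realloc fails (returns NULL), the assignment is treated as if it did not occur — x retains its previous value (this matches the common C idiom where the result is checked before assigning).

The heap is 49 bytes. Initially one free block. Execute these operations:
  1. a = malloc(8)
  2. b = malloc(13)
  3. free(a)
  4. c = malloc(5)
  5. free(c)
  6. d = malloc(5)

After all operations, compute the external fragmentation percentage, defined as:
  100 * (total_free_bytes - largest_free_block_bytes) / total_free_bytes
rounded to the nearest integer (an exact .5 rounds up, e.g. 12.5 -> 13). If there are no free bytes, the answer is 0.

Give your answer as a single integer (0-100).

Op 1: a = malloc(8) -> a = 0; heap: [0-7 ALLOC][8-48 FREE]
Op 2: b = malloc(13) -> b = 8; heap: [0-7 ALLOC][8-20 ALLOC][21-48 FREE]
Op 3: free(a) -> (freed a); heap: [0-7 FREE][8-20 ALLOC][21-48 FREE]
Op 4: c = malloc(5) -> c = 0; heap: [0-4 ALLOC][5-7 FREE][8-20 ALLOC][21-48 FREE]
Op 5: free(c) -> (freed c); heap: [0-7 FREE][8-20 ALLOC][21-48 FREE]
Op 6: d = malloc(5) -> d = 0; heap: [0-4 ALLOC][5-7 FREE][8-20 ALLOC][21-48 FREE]
Free blocks: [3 28] total_free=31 largest=28 -> 100*(31-28)/31 = 300/31 ≈ 9.677 -> rounds to 10

Answer: 10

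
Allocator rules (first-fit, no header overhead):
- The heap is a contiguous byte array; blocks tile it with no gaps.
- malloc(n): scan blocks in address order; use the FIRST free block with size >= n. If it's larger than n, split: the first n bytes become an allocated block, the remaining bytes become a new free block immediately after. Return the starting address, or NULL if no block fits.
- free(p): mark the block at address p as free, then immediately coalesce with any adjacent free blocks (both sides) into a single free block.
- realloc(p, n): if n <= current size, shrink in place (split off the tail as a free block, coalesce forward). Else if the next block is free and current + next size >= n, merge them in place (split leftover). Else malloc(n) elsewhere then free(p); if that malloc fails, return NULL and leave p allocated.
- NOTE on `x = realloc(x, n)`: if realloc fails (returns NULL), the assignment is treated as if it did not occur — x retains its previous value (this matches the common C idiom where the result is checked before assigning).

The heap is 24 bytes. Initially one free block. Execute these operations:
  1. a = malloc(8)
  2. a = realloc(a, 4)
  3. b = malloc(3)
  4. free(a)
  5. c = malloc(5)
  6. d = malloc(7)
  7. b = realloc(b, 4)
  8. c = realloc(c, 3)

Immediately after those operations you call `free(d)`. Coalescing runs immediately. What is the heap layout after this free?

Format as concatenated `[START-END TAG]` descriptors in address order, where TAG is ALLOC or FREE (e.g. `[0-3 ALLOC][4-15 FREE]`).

Op 1: a = malloc(8) -> a = 0; heap: [0-7 ALLOC][8-23 FREE]
Op 2: a = realloc(a, 4) -> a = 0; heap: [0-3 ALLOC][4-23 FREE]
Op 3: b = malloc(3) -> b = 4; heap: [0-3 ALLOC][4-6 ALLOC][7-23 FREE]
Op 4: free(a) -> (freed a); heap: [0-3 FREE][4-6 ALLOC][7-23 FREE]
Op 5: c = malloc(5) -> c = 7; heap: [0-3 FREE][4-6 ALLOC][7-11 ALLOC][12-23 FREE]
Op 6: d = malloc(7) -> d = 12; heap: [0-3 FREE][4-6 ALLOC][7-11 ALLOC][12-18 ALLOC][19-23 FREE]
Op 7: b = realloc(b, 4) -> b = 0; heap: [0-3 ALLOC][4-6 FREE][7-11 ALLOC][12-18 ALLOC][19-23 FREE]
Op 8: c = realloc(c, 3) -> c = 7; heap: [0-3 ALLOC][4-6 FREE][7-9 ALLOC][10-11 FREE][12-18 ALLOC][19-23 FREE]
free(d): d = 12 -> block [12-18 ALLOC]; mark free, coalesce with adjacent free neighbors -> [0-3 ALLOC][4-6 FREE][7-9 ALLOC][10-23 FREE]

Answer: [0-3 ALLOC][4-6 FREE][7-9 ALLOC][10-23 FREE]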